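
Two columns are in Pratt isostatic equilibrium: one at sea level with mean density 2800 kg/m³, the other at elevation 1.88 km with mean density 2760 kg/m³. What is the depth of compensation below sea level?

ρ_ref D = ρ (D + h) → D (ρ_ref − ρ) = ρ h.
D = ρ h/(ρ_ref − ρ) = 2760 × 1.88 km/(2800 − 2760) = 130 km.

130 km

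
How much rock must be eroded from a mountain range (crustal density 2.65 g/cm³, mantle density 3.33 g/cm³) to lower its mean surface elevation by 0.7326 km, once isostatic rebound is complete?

Net drop Δ = e − u = e − e ρ_c/ρ_m = e (ρ_m − ρ_c)/ρ_m.
e = Δ ρ_m/(ρ_m − ρ_c) = 0.7326 km × 3.33/0.68 = 3.59 km.

3.59 km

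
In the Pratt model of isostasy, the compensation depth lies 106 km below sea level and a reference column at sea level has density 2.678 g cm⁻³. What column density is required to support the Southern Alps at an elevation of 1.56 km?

Pratt balance: ρ_ref D = ρ (D + h).
ρ = ρ_ref D/(D + h) = 2.678 × 106 km/(106 km + 1.56 km) = 2.64 g cm⁻³.

2.64 g cm⁻³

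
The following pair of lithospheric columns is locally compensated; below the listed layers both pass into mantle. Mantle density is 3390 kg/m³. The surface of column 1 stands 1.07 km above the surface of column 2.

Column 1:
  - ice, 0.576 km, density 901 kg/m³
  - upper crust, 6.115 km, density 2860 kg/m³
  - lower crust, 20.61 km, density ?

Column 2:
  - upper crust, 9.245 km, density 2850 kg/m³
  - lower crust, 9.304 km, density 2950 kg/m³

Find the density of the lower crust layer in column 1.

3000 kg/m³

Take the compensation level at the base of the deeper column (depth z_c below the surface of column 1) and equate Σ ρ_i t_i down to z_c; mantle fills any gap and the z_c terms cancel.
Column 1: 0.576×901 + 6.115×2860 + 20.61×ρ + (z_c − 27.301)×3390
Column 2: 1.07×0 + 9.245×2850 + 9.304×2950 + (z_c − 1.07 − 18.549)×3390
The z_c×3390 term appears on both sides and cancels. Collect the known terms of each column as K = Σ(ρt)_known − 3390 × (depth of known layers): K_1 = 18007.876 − 3390×27.301 = −74542.514; K_2 = 53795.05 − 3390×(1.07 + 18.549) = −12713.36.
Balance: K_1 + 20.61×ρ = K_2, so ρ = (K_2 − K_1)/20.61 = 61829.2/20.61 = 3000 kg/m³.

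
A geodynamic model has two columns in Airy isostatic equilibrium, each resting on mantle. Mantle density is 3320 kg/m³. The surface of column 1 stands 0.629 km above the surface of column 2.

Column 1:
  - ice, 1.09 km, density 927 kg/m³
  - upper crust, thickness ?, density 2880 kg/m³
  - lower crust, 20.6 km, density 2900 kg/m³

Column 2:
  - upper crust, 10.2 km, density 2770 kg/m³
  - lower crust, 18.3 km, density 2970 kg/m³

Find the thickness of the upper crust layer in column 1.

Take the compensation level at the base of the deeper column (depth z_c below the surface of column 1) and equate Σ ρ_i t_i down to z_c; mantle fills any gap and the z_c terms cancel.
Column 1: 1.09×927 + x×2880 + 20.6×2900 + (z_c − 21.69 − x)×3320
Column 2: 0.629×0 + 10.2×2770 + 18.3×2970 + (z_c − 0.629 − 28.5)×3320
The z_c×3320 term appears on both sides and cancels. Collect the known terms of each column as K = Σ(ρt)_known − 3320 × (depth of known layers): K_1 = 60750.43 − 3320×21.69 = −11260.37; K_2 = 82605 − 3320×(0.629 + 28.5) = −14103.28.
Balance: K_1 − x×(3320 − 2880) = K_2, so x = (K_1 − K_2)/(3320 − 2880) = 2842.91/440 = 6.46 km.

6.46 km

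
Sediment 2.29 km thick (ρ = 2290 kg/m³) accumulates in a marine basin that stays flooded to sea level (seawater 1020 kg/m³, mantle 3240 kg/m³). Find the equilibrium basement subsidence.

Submarine loading: the sediment displaces seawater, and the subsidence is in turn flooded, so s (ρ_m − ρ_w) = t (ρ_sed − ρ_w).
s = 2.29 km × (2290 − 1020) / (3240 − 1020) = 1.31 km.

1.31 km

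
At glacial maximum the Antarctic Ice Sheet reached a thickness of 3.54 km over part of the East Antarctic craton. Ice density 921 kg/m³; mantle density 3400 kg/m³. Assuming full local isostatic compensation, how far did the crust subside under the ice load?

0.959 km

For local isostatic compensation: the ice load ρ_ice t is balanced by mantle displaced below, ρ_m s.
s = t ρ_ice / ρ_m = 3.54 km × 921/3400 = 0.959 km.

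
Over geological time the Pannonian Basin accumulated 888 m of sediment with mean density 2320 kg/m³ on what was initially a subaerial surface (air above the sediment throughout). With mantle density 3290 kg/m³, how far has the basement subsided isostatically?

626 m

Subaerial load: s = t ρ_sed / ρ_m = 888 m × 2320/3290 = 626 m.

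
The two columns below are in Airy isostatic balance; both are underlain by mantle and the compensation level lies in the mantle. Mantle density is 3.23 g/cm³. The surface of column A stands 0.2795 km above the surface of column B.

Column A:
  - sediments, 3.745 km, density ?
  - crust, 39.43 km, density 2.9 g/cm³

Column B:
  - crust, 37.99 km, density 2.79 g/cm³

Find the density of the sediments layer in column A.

2 g/cm³

Take the compensation level at the base of the deeper column (depth z_c below the surface of column A) and equate Σ ρ_i t_i down to z_c; mantle fills any gap and the z_c terms cancel.
Column A: 3.745×ρ + 39.43×2.9 + (z_c − 43.175)×3.23
Column B: 0.2795×0 + 37.99×2.79 + (z_c − 0.2795 − 37.99)×3.23
The z_c×3.23 term appears on both sides and cancels. Collect the known terms of each column as K = Σ(ρt)_known − 3.23 × (depth of known layers): K_A = 114.347 − 3.23×43.175 = −25.10825; K_B = 105.9921 − 3.23×(0.2795 + 37.99) = −17.618385.
Balance: K_A + 3.745×ρ = K_B, so ρ = (K_B − K_A)/3.745 = 7.48986/3.745 = 2 g/cm³.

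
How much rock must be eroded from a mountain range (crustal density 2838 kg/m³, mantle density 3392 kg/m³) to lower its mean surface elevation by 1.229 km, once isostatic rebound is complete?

7.52 km

Net drop Δ = e − u = e − e ρ_c/ρ_m = e (ρ_m − ρ_c)/ρ_m.
e = Δ ρ_m/(ρ_m − ρ_c) = 1.229 km × 3392/554 = 7.52 km.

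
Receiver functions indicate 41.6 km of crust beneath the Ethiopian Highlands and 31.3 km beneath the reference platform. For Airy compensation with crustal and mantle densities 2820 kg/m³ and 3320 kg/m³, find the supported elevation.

1.55 km

Excess crust Δ = 41.6 km − 31.3 km = 10.3 km, split between elevation h and root r with h + r = Δ.
Airy balance ρ_c h = (ρ_m − ρ_c) r gives r = h ρ_c/(ρ_m − ρ_c), so h (1 + ρ_c/(ρ_m − ρ_c)) = Δ, i.e. h = Δ (ρ_m − ρ_c)/ρ_m.
h = 10.3 km × 500/3320 = 1.55 km.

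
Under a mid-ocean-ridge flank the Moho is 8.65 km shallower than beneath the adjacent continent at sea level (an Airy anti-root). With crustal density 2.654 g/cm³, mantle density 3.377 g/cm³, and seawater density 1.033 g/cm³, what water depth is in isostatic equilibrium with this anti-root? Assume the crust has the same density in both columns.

3.86 km

Replacing a thickness d of crust by seawater at the top must be balanced by replacing crust with mantle at the base: d (ρ_c − ρ_w) = a (ρ_m − ρ_c).
d = a (ρ_m − ρ_c)/(ρ_c − ρ_w) = 8.65 km × 0.723/1.621 = 3.86 km.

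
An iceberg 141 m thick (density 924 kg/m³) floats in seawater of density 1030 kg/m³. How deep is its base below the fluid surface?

Draft d = t ρ_obj/ρ_fluid = 141 m × 924/1030 = 126 m.

126 m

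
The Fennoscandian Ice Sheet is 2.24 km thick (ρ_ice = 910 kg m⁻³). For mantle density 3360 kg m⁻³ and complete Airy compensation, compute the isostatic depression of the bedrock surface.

Isostatic balance requires: the ice load ρ_ice t is balanced by mantle displaced below, ρ_m s.
s = t ρ_ice / ρ_m = 2.24 km × 910/3360 = 0.607 km.

0.607 km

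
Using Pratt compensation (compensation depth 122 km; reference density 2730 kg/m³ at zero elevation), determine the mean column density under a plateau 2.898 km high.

Pratt balance: ρ_ref D = ρ (D + h).
ρ = ρ_ref D/(D + h) = 2730 × 122 km/(122 km + 2.898 km) = 2670 kg/m³.

2670 kg/m³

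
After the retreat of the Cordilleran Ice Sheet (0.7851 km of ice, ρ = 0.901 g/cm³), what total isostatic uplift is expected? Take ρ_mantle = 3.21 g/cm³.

Removing the load lets mantle flow back in; uplift u satisfies ρ_ice t = ρ_m u.
u = t ρ_ice/ρ_m = 0.7851 km × 0.901/3.21 = 0.22 km.

0.22 km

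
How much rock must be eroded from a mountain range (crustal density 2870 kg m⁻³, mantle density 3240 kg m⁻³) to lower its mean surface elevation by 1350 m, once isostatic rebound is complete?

Net drop Δ = e − u = e − e ρ_c/ρ_m = e (ρ_m − ρ_c)/ρ_m.
e = Δ ρ_m/(ρ_m − ρ_c) = 1350 m × 3240/370 = 11800 m.

11800 m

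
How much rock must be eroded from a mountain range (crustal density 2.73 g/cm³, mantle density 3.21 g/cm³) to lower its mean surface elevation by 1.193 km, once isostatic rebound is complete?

7.98 km

Net drop Δ = e − u = e − e ρ_c/ρ_m = e (ρ_m − ρ_c)/ρ_m.
e = Δ ρ_m/(ρ_m − ρ_c) = 1.193 km × 3.21/0.48 = 7.98 km.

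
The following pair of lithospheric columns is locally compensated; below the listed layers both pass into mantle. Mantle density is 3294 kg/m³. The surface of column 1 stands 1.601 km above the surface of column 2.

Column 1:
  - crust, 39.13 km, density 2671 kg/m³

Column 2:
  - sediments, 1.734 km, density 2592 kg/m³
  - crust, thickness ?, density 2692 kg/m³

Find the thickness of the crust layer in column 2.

Take the compensation level at the base of the deeper column (depth z_c below the surface of column 1) and equate Σ ρ_i t_i down to z_c; mantle fills any gap and the z_c terms cancel.
Column 1: 39.13×2671 + (z_c − 39.13)×3294
Column 2: 1.601×0 + 1.734×2592 + x×2692 + (z_c − 1.601 − 1.734 − x)×3294
The z_c×3294 term appears on both sides and cancels. Collect the known terms of each column as K = Σ(ρt)_known − 3294 × (depth of known layers): K_1 = 104516.23 − 3294×39.13 = −24377.99; K_2 = 4494.528 − 3294×(1.601 + 1.734) = −6490.962.
Balance: K_1 = K_2 − x×(3294 − 2692), so x = (K_2 − K_1)/(3294 − 2692) = 17887/602 = 29.7 km.

29.7 km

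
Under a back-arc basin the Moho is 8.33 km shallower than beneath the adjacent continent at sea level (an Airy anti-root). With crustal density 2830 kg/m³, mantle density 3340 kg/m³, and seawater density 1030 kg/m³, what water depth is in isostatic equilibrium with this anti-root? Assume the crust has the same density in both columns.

2.36 km

Replacing a thickness d of crust by seawater at the top must be balanced by replacing crust with mantle at the base: d (ρ_c − ρ_w) = a (ρ_m − ρ_c).
d = a (ρ_m − ρ_c)/(ρ_c − ρ_w) = 8.33 km × 510/1800 = 2.36 km.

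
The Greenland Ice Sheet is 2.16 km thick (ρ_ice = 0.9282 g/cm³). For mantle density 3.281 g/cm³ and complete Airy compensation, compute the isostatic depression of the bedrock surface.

Equating mass per unit area of the two columns: the ice load ρ_ice t is balanced by mantle displaced below, ρ_m s.
s = t ρ_ice / ρ_m = 2.16 km × 0.9282/3.281 = 0.611 km.

0.611 km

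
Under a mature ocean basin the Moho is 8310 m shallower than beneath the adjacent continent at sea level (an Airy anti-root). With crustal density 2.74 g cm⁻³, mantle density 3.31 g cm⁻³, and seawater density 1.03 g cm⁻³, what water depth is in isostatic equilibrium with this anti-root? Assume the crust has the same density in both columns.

Replacing a thickness d of crust by seawater at the top must be balanced by replacing crust with mantle at the base: d (ρ_c − ρ_w) = a (ρ_m − ρ_c).
d = a (ρ_m − ρ_c)/(ρ_c − ρ_w) = 8310 m × 0.57/1.71 = 2770 m.

2770 m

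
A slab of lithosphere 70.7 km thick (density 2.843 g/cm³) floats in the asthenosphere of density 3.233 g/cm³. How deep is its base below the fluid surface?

62.2 km

Draft d = t ρ_obj/ρ_fluid = 70.7 km × 2.843/3.233 = 62.2 km.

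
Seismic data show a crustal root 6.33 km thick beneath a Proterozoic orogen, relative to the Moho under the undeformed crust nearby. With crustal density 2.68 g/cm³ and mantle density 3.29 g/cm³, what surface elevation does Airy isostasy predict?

1.44 km

In Airy isostatic equilibrium: ρ_c h = (ρ_m − ρ_c) r.
h = r (ρ_m − ρ_c) / ρ_c = 6.33 km × (3.29 − 2.68) / 2.68 = 1.44 km.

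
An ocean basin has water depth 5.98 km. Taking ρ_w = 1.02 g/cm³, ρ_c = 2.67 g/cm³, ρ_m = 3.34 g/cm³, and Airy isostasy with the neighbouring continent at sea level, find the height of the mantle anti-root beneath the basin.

In Airy isostatic equilibrium: replacing crust with seawater at the top is compensated by replacing crust with mantle at the base: d (ρ_c − ρ_w) = a (ρ_m − ρ_c).
a = d (ρ_c − ρ_w)/(ρ_m − ρ_c) = 5.98 km × 1.65/0.67 = 14.7 km.

14.7 km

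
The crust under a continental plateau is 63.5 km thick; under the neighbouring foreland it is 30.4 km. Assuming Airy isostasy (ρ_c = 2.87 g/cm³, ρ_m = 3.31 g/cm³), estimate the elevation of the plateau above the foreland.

4.4 km

Excess crust Δ = 63.5 km − 30.4 km = 33.1 km, split between elevation h and root r with h + r = Δ.
Airy balance ρ_c h = (ρ_m − ρ_c) r gives r = h ρ_c/(ρ_m − ρ_c), so h (1 + ρ_c/(ρ_m − ρ_c)) = Δ, i.e. h = Δ (ρ_m − ρ_c)/ρ_m.
h = 33.1 km × 0.44/3.31 = 4.4 km.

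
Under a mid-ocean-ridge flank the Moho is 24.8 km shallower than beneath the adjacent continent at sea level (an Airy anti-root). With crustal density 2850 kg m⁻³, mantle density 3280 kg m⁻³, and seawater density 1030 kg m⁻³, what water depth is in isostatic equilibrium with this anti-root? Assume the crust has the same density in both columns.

Replacing a thickness d of crust by seawater at the top must be balanced by replacing crust with mantle at the base: d (ρ_c − ρ_w) = a (ρ_m − ρ_c).
d = a (ρ_m − ρ_c)/(ρ_c − ρ_w) = 24.8 km × 430/1820 = 5.86 km.

5.86 km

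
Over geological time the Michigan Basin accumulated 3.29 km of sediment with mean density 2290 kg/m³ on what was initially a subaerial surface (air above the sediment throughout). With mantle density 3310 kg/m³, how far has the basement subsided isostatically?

2.28 km

Subaerial load: s = t ρ_sed / ρ_m = 3.29 km × 2290/3310 = 2.28 km.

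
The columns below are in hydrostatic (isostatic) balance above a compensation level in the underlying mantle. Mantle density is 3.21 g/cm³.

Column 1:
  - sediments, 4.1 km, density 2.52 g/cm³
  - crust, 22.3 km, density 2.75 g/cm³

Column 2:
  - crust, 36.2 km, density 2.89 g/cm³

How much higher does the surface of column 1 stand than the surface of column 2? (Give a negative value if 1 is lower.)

For any compensation level in the mantle, the mantle terms cancel and isostasy reduces to e = (Σt_1 − Σt_2) − (Σ(ρt)_1 − Σ(ρt)_2) / ρ_m.
Σt_1 = 26.4 km; Σt_2 = 36.2 km; Σ(ρt)_1 = 71.657; Σ(ρt)_2 = 104.618 (in km·g/cm³).
e = (26.4 − 36.2) − (71.657 − 104.618) / 3.21 = 0.468 km.

0.468 km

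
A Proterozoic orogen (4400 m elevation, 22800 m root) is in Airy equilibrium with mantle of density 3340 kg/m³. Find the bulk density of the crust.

2800 kg/m³

ρ_c h = (ρ_m − ρ_c) r → ρ_c (h + r) = ρ_m r → ρ_c = ρ_m r / (h + r).
ρ_c = 3340 × 22800 m / (4400 m + 22800 m) = 2800 kg/m³.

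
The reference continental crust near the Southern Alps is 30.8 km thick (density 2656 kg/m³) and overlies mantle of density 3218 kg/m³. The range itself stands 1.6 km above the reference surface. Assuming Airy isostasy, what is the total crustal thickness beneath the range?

40 km

Root depth r = h ρ_c / (ρ_m − ρ_c) = 1.6 km × 2656 / 562 = 7.562 km.
Total thickness = T + h + r = 30.8 km + 1.6 km + 7.562 km = 40 km.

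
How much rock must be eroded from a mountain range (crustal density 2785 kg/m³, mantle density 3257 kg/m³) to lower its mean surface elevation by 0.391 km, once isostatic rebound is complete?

Net drop Δ = e − u = e − e ρ_c/ρ_m = e (ρ_m − ρ_c)/ρ_m.
e = Δ ρ_m/(ρ_m − ρ_c) = 0.391 km × 3257/472 = 2.7 km.

2.7 km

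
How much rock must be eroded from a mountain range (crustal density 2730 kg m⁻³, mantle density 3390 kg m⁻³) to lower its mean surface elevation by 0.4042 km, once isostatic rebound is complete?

Net drop Δ = e − u = e − e ρ_c/ρ_m = e (ρ_m − ρ_c)/ρ_m.
e = Δ ρ_m/(ρ_m − ρ_c) = 0.4042 km × 3390/660 = 2.08 km.

2.08 km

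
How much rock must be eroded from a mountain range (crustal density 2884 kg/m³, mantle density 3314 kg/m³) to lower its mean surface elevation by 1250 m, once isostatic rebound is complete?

9630 m

Net drop Δ = e − u = e − e ρ_c/ρ_m = e (ρ_m − ρ_c)/ρ_m.
e = Δ ρ_m/(ρ_m − ρ_c) = 1250 m × 3314/430 = 9630 m.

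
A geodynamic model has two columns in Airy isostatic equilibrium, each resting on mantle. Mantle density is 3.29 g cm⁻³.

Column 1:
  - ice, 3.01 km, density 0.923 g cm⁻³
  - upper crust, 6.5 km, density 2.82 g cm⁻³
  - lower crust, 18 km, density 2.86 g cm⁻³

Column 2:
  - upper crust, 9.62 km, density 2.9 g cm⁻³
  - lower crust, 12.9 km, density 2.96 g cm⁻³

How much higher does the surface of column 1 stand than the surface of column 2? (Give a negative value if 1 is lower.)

For any compensation level in the mantle, the mantle terms cancel and isostasy reduces to e = (Σt_1 − Σt_2) − (Σ(ρt)_1 − Σ(ρt)_2) / ρ_m.
Σt_1 = 27.51 km; Σt_2 = 22.52 km; Σ(ρt)_1 = 72.58823; Σ(ρt)_2 = 66.082 (in km·g cm⁻³).
e = (27.51 − 22.52) − (72.58823 − 66.082) / 3.29 = 3.01 km.

3.01 km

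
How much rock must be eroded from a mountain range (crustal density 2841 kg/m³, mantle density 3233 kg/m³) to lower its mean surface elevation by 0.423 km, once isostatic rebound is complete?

3.49 km

Net drop Δ = e − u = e − e ρ_c/ρ_m = e (ρ_m − ρ_c)/ρ_m.
e = Δ ρ_m/(ρ_m − ρ_c) = 0.423 km × 3233/392 = 3.49 km.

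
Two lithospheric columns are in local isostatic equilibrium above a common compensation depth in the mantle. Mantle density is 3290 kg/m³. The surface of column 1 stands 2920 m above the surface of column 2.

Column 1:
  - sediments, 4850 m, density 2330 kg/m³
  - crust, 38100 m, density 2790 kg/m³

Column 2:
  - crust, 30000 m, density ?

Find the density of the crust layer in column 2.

Take the compensation level at the base of the deeper column (depth z_c below the surface of column 1) and equate Σ ρ_i t_i down to z_c; mantle fills any gap and the z_c terms cancel.
Column 1: 4850×2330 + 38100×2790 + (z_c − 42950)×3290
Column 2: 2920×0 + 30000×ρ + (z_c − 2920 − 30000)×3290
The z_c×3290 term appears on both sides and cancels. Collect the known terms of each column as K = Σ(ρt)_known − 3290 × (depth of known layers): K_1 = 117599500 − 3290×42950 = −23706000; K_2 = 0 − 3290×(2920 + 30000) = −108306800.
Balance: K_1 = K_2 + 30000×ρ, so ρ = (K_1 − K_2)/30000 = 84600800/30000 = 2820 kg/m³.

2820 kg/m³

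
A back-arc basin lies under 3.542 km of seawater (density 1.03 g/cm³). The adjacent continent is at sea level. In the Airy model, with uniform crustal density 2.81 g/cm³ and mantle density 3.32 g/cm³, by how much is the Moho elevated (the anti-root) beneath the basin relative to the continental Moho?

Isostatic balance requires: replacing crust with seawater at the top is compensated by replacing crust with mantle at the base: d (ρ_c − ρ_w) = a (ρ_m − ρ_c).
a = d (ρ_c − ρ_w)/(ρ_m − ρ_c) = 3.542 km × 1.78/0.51 = 12.4 km.

12.4 km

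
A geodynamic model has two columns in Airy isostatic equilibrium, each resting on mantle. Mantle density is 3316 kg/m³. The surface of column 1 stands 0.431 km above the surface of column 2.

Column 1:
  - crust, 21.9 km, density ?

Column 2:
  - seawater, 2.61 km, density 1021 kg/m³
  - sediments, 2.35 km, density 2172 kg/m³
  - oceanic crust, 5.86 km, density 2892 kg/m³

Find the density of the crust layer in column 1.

Take the compensation level at the base of the deeper column (depth z_c below the surface of column 1) and equate Σ ρ_i t_i down to z_c; mantle fills any gap and the z_c terms cancel.
Column 1: 21.9×ρ + (z_c − 21.9)×3316
Column 2: 0.431×0 + 2.61×1021 + 2.35×2172 + 5.86×2892 + (z_c − 0.431 − 10.82)×3316
The z_c×3316 term appears on both sides and cancels. Collect the known terms of each column as K = Σ(ρt)_known − 3316 × (depth of known layers): K_1 = 0 − 3316×21.9 = −72620.4; K_2 = 24716.13 − 3316×(0.431 + 10.82) = −12592.186.
Balance: K_1 + 21.9×ρ = K_2, so ρ = (K_2 − K_1)/21.9 = 60028.2/21.9 = 2740 kg/m³.

2740 kg/m³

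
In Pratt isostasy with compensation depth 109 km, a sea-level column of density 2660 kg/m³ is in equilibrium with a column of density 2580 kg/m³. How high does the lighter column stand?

ρ_ref D = ρ (D + h) → h = D (ρ_ref − ρ)/ρ.
h = 109 km × (2660 − 2580)/2580 = 3.38 km.

3.38 km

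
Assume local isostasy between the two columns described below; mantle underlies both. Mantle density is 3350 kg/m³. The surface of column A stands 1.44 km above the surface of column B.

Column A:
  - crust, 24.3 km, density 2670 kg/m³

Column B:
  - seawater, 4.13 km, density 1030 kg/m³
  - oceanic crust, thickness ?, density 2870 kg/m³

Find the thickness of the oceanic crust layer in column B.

Take the compensation level at the base of the deeper column (depth z_c below the surface of column A) and equate Σ ρ_i t_i down to z_c; mantle fills any gap and the z_c terms cancel.
Column A: 24.3×2670 + (z_c − 24.3)×3350
Column B: 1.44×0 + 4.13×1030 + x×2870 + (z_c − 1.44 − 4.13 − x)×3350
The z_c×3350 term appears on both sides and cancels. Collect the known terms of each column as K = Σ(ρt)_known − 3350 × (depth of known layers): K_A = 64881 − 3350×24.3 = −16524; K_B = 4253.9 − 3350×(1.44 + 4.13) = −14405.6.
Balance: K_A = K_B − x×(3350 − 2870), so x = (K_B − K_A)/(3350 − 2870) = 2118.4/480 = 4.41 km.

4.41 km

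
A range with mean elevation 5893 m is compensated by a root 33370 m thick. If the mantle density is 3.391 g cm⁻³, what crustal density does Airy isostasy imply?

ρ_c h = (ρ_m − ρ_c) r → ρ_c (h + r) = ρ_m r → ρ_c = ρ_m r / (h + r).
ρ_c = 3.391 × 33370 m / (5893 m + 33370 m) = 2.88 g cm⁻³.

2.88 g cm⁻³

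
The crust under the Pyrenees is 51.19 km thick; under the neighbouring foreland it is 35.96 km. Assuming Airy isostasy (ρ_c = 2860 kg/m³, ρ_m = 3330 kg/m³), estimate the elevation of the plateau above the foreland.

Excess crust Δ = 51.19 km − 35.96 km = 15.23 km, split between elevation h and root r with h + r = Δ.
Airy balance ρ_c h = (ρ_m − ρ_c) r gives r = h ρ_c/(ρ_m − ρ_c), so h (1 + ρ_c/(ρ_m − ρ_c)) = Δ, i.e. h = Δ (ρ_m − ρ_c)/ρ_m.
h = 15.23 km × 470/3330 = 2.15 km.

2.15 km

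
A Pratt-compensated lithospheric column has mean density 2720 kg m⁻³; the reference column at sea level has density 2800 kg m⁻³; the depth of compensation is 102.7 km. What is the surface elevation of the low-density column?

ρ_ref D = ρ (D + h) → h = D (ρ_ref − ρ)/ρ.
h = 102.7 km × (2800 − 2720)/2720 = 3.02 km.

3.02 km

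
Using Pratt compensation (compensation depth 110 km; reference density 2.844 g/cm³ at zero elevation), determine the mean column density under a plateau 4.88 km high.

Pratt balance: ρ_ref D = ρ (D + h).
ρ = ρ_ref D/(D + h) = 2.844 × 110 km/(110 km + 4.88 km) = 2.72 g/cm³.

2.72 g/cm³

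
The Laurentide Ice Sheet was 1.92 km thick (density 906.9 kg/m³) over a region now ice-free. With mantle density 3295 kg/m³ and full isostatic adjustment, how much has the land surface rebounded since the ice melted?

0.528 km

Removing the load lets mantle flow back in; uplift u satisfies ρ_ice t = ρ_m u.
u = t ρ_ice/ρ_m = 1.92 km × 906.9/3295 = 0.528 km.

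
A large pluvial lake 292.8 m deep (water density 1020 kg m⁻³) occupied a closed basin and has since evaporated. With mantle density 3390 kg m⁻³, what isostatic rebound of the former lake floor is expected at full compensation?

u = d ρ_w/ρ_m = 292.8 m × 1020/3390 = 88.1 m.

88.1 m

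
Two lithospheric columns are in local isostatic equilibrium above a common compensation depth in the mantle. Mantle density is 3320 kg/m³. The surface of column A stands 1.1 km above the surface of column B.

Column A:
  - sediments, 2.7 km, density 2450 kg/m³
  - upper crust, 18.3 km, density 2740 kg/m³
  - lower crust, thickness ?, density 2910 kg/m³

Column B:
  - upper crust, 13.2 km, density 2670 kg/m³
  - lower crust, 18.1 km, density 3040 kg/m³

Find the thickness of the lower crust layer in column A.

Take the compensation level at the base of the deeper column (depth z_c below the surface of column A) and equate Σ ρ_i t_i down to z_c; mantle fills any gap and the z_c terms cancel.
Column A: 2.7×2450 + 18.3×2740 + x×2910 + (z_c − 21 − x)×3320
Column B: 1.1×0 + 13.2×2670 + 18.1×3040 + (z_c − 1.1 − 31.3)×3320
The z_c×3320 term appears on both sides and cancels. Collect the known terms of each column as K = Σ(ρt)_known − 3320 × (depth of known layers): K_A = 56757 − 3320×21 = −12963; K_B = 90268 − 3320×(1.1 + 31.3) = −17300.
Balance: K_A − x×(3320 − 2910) = K_B, so x = (K_A − K_B)/(3320 − 2910) = 4337/410 = 10.6 km.

10.6 km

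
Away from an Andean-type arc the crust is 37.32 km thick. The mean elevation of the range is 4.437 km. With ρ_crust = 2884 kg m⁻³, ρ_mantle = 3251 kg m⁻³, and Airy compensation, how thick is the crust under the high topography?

Root depth r = h ρ_c / (ρ_m − ρ_c) = 4.437 km × 2884 / 367 = 34.87 km.
Total thickness = T + h + r = 37.32 km + 4.437 km + 34.87 km = 76.6 km.

76.6 km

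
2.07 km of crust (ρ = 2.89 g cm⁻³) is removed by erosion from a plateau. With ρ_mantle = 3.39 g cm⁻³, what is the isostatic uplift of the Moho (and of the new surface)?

1.76 km

Unloading: uplift u = e ρ_c/ρ_m = 2.07 km × 2.89/3.39 = 1.76 km.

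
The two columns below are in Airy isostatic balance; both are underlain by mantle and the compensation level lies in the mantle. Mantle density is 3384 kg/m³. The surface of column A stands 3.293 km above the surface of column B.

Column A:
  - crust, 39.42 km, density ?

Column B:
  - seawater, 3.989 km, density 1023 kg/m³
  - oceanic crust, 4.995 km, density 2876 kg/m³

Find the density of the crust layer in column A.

2800 kg/m³

Take the compensation level at the base of the deeper column (depth z_c below the surface of column A) and equate Σ ρ_i t_i down to z_c; mantle fills any gap and the z_c terms cancel.
Column A: 39.42×ρ + (z_c − 39.42)×3384
Column B: 3.293×0 + 3.989×1023 + 4.995×2876 + (z_c − 3.293 − 8.984)×3384
The z_c×3384 term appears on both sides and cancels. Collect the known terms of each column as K = Σ(ρt)_known − 3384 × (depth of known layers): K_A = 0 − 3384×39.42 = −133397.28; K_B = 18446.367 − 3384×(3.293 + 8.984) = −23099.001.
Balance: K_A + 39.42×ρ = K_B, so ρ = (K_B − K_A)/39.42 = 110298/39.42 = 2800 kg/m³.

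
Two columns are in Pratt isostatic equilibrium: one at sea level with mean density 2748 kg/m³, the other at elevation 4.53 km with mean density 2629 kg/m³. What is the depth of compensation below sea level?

ρ_ref D = ρ (D + h) → D (ρ_ref − ρ) = ρ h.
D = ρ h/(ρ_ref − ρ) = 2629 × 4.53 km/(2748 − 2629) = 100 km.

100 km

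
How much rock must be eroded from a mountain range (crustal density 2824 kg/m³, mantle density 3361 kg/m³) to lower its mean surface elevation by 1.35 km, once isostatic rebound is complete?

8.45 km

Net drop Δ = e − u = e − e ρ_c/ρ_m = e (ρ_m − ρ_c)/ρ_m.
e = Δ ρ_m/(ρ_m − ρ_c) = 1.35 km × 3361/537 = 8.45 km.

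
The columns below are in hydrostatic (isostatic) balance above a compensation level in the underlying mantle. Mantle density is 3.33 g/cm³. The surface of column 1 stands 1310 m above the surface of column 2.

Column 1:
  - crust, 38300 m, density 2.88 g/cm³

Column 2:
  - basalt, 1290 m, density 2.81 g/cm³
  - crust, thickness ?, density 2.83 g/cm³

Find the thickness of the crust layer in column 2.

24400 m

Take the compensation level at the base of the deeper column (depth z_c below the surface of column 1) and equate Σ ρ_i t_i down to z_c; mantle fills any gap and the z_c terms cancel.
Column 1: 38300×2.88 + (z_c − 38300)×3.33
Column 2: 1310×0 + 1290×2.81 + x×2.83 + (z_c − 1310 − 1290 − x)×3.33
The z_c×3.33 term appears on both sides and cancels. Collect the known terms of each column as K = Σ(ρt)_known − 3.33 × (depth of known layers): K_1 = 110304 − 3.33×38300 = −17235; K_2 = 3624.9 − 3.33×(1310 + 1290) = −5033.1.
Balance: K_1 = K_2 − x×(3.33 − 2.83), so x = (K_2 − K_1)/(3.33 − 2.83) = 12201.9/0.5 = 24400 m.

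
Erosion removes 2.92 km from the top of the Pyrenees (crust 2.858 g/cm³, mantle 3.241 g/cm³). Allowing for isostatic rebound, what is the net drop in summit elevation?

0.345 km

Rebound u = e ρ_c/ρ_m = 2.92 km × 2.858/3.241 = 2.575 km.
Net surface drop = e − u = 2.92 km − 2.575 km = e (ρ_m − ρ_c)/ρ_m = 0.345 km.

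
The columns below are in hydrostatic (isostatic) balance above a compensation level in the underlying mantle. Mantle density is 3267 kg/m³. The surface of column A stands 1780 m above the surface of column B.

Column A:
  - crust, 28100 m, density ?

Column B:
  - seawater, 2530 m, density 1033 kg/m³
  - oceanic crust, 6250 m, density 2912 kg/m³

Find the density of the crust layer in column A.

Take the compensation level at the base of the deeper column (depth z_c below the surface of column A) and equate Σ ρ_i t_i down to z_c; mantle fills any gap and the z_c terms cancel.
Column A: 28100×ρ + (z_c − 28100)×3267
Column B: 1780×0 + 2530×1033 + 6250×2912 + (z_c − 1780 − 8780)×3267
The z_c×3267 term appears on both sides and cancels. Collect the known terms of each column as K = Σ(ρt)_known − 3267 × (depth of known layers): K_A = 0 − 3267×28100 = −91802700; K_B = 20813490 − 3267×(1780 + 8780) = −13686030.
Balance: K_A + 28100×ρ = K_B, so ρ = (K_B − K_A)/28100 = 78116700/28100 = 2780 kg/m³.

2780 kg/m³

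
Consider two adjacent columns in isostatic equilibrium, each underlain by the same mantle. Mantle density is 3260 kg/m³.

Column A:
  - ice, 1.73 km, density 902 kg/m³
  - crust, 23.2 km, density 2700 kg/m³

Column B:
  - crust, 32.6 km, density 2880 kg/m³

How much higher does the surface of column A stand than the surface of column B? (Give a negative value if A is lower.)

For any compensation level in the mantle, the mantle terms cancel and isostasy reduces to e = (Σt_A − Σt_B) − (Σ(ρt)_A − Σ(ρt)_B) / ρ_m.
Σt_A = 24.93 km; Σt_B = 32.6 km; Σ(ρt)_A = 64200.46; Σ(ρt)_B = 93888 (in km·kg/m³).
e = (24.93 − 32.6) − (64200.46 − 93888) / 3260 = 1.44 km.

1.44 km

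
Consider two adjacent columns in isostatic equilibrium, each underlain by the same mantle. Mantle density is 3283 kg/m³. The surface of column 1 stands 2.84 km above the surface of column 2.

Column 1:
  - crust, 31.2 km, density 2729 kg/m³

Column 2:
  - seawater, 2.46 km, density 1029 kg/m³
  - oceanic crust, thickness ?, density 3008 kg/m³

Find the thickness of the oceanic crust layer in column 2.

Take the compensation level at the base of the deeper column (depth z_c below the surface of column 1) and equate Σ ρ_i t_i down to z_c; mantle fills any gap and the z_c terms cancel.
Column 1: 31.2×2729 + (z_c − 31.2)×3283
Column 2: 2.84×0 + 2.46×1029 + x×3008 + (z_c − 2.84 − 2.46 − x)×3283
The z_c×3283 term appears on both sides and cancels. Collect the known terms of each column as K = Σ(ρt)_known − 3283 × (depth of known layers): K_1 = 85144.8 − 3283×31.2 = −17284.8; K_2 = 2531.34 − 3283×(2.84 + 2.46) = −14868.56.
Balance: K_1 = K_2 − x×(3283 − 3008), so x = (K_2 − K_1)/(3283 − 3008) = 2416.24/275 = 8.79 km.

8.79 km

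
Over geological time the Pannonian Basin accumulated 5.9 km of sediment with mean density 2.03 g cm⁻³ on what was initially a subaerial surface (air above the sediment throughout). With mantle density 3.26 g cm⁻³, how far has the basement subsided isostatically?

Subaerial load: s = t ρ_sed / ρ_m = 5.9 km × 2.03/3.26 = 3.67 km.

3.67 km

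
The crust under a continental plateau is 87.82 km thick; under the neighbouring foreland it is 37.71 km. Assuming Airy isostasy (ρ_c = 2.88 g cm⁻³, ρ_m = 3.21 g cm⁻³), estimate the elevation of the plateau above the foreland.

Excess crust Δ = 87.82 km − 37.71 km = 50.11 km, split between elevation h and root r with h + r = Δ.
Airy balance ρ_c h = (ρ_m − ρ_c) r gives r = h ρ_c/(ρ_m − ρ_c), so h (1 + ρ_c/(ρ_m − ρ_c)) = Δ, i.e. h = Δ (ρ_m − ρ_c)/ρ_m.
h = 50.11 km × 0.33/3.21 = 5.15 km.

5.15 km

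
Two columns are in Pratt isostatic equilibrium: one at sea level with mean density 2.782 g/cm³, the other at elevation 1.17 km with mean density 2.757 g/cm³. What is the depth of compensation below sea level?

129 km

ρ_ref D = ρ (D + h) → D (ρ_ref − ρ) = ρ h.
D = ρ h/(ρ_ref − ρ) = 2.757 × 1.17 km/(2.782 − 2.757) = 129 km.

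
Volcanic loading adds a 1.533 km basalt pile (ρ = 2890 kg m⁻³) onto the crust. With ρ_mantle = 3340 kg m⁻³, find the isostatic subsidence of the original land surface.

Subaerial loading: s = t ρ_load / ρ_m.
s = 1.533 km × 2890/3340 = 1.33 km.

1.33 km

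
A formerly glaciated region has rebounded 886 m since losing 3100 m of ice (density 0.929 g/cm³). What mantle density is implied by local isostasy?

ρ_m = ρ_ice t / u = 0.929 × 3100 m/886 m = 3.25 g/cm³.

3.25 g/cm³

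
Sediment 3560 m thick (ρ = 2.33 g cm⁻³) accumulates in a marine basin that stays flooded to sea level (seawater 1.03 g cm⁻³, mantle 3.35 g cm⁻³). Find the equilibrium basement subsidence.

Submarine loading: the sediment displaces seawater, and the subsidence is in turn flooded, so s (ρ_m − ρ_w) = t (ρ_sed − ρ_w).
s = 3560 m × (2.33 − 1.03) / (3.35 − 1.03) = 1990 m.

1990 m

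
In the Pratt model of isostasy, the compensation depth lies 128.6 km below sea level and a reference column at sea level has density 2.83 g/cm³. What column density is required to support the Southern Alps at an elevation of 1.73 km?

Pratt balance: ρ_ref D = ρ (D + h).
ρ = ρ_ref D/(D + h) = 2.83 × 128.6 km/(128.6 km + 1.73 km) = 2.79 g/cm³.

2.79 g/cm³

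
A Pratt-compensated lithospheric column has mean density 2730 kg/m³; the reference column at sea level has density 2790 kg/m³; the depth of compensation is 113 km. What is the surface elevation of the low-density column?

ρ_ref D = ρ (D + h) → h = D (ρ_ref − ρ)/ρ.
h = 113 km × (2790 − 2730)/2730 = 2.48 km.

2.48 km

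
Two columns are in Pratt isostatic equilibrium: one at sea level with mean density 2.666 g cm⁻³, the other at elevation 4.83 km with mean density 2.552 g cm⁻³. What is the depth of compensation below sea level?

108 km

ρ_ref D = ρ (D + h) → D (ρ_ref − ρ) = ρ h.
D = ρ h/(ρ_ref − ρ) = 2.552 × 4.83 km/(2.666 − 2.552) = 108 km.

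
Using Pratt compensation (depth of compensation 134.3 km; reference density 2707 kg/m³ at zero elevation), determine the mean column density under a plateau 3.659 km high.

2640 kg/m³

Pratt balance: ρ_ref D = ρ (D + h).
ρ = ρ_ref D/(D + h) = 2707 × 134.3 km/(134.3 km + 3.659 km) = 2640 kg/m³.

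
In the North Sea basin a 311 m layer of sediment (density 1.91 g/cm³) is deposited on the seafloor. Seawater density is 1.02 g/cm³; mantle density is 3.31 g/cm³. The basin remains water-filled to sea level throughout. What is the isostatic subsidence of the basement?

121 m

Submarine loading: the sediment displaces seawater, and the subsidence is in turn flooded, so s (ρ_m − ρ_w) = t (ρ_sed − ρ_w).
s = 311 m × (1.91 − 1.02) / (3.31 − 1.02) = 121 m.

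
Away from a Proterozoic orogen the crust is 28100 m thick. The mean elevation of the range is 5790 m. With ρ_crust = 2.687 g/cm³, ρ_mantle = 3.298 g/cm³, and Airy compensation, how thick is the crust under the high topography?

59400 m

Root depth r = h ρ_c / (ρ_m − ρ_c) = 5790 m × 2.687 / 0.611 = 25460 m.
Total thickness = T + h + r = 28100 m + 5790 m + 25460 m = 59400 m.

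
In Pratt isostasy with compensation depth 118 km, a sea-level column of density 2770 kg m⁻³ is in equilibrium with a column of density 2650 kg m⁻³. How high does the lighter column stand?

5.34 km

ρ_ref D = ρ (D + h) → h = D (ρ_ref − ρ)/ρ.
h = 118 km × (2770 − 2650)/2650 = 5.34 km.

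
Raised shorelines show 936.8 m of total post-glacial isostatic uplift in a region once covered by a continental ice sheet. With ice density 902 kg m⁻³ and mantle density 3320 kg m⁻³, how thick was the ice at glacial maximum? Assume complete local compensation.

3450 m

u = t ρ_ice/ρ_m → t = u ρ_m/ρ_ice = 936.8 m × 3320/902 = 3450 m.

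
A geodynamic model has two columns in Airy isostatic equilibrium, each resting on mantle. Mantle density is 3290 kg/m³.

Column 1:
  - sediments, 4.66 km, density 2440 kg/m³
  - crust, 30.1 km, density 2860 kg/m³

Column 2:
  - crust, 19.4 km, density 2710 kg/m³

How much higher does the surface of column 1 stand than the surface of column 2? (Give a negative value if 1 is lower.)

For any compensation level in the mantle, the mantle terms cancel and isostasy reduces to e = (Σt_1 − Σt_2) − (Σ(ρt)_1 − Σ(ρt)_2) / ρ_m.
Σt_1 = 34.76 km; Σt_2 = 19.4 km; Σ(ρt)_1 = 97456.4; Σ(ρt)_2 = 52574 (in km·kg/m³).
e = (34.76 − 19.4) − (97456.4 − 52574) / 3290 = 1.72 km.

1.72 km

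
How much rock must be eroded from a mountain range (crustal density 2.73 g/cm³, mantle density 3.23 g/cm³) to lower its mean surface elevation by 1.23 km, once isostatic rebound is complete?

Net drop Δ = e − u = e − e ρ_c/ρ_m = e (ρ_m − ρ_c)/ρ_m.
e = Δ ρ_m/(ρ_m − ρ_c) = 1.23 km × 3.23/0.5 = 7.95 km.

7.95 km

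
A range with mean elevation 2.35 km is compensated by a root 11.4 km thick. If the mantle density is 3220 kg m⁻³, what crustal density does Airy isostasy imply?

2670 kg m⁻³

ρ_c h = (ρ_m − ρ_c) r → ρ_c (h + r) = ρ_m r → ρ_c = ρ_m r / (h + r).
ρ_c = 3220 × 11.4 km / (2.35 km + 11.4 km) = 2670 kg m⁻³.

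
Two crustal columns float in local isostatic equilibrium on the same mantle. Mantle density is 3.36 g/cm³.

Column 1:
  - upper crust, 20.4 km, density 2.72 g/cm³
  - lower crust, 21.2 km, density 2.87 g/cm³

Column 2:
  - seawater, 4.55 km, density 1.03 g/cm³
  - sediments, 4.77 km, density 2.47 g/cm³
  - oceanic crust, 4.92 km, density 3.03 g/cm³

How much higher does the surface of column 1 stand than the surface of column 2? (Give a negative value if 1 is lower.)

2.08 km

For any compensation level in the mantle, the mantle terms cancel and isostasy reduces to e = (Σt_1 − Σt_2) − (Σ(ρt)_1 − Σ(ρt)_2) / ρ_m.
Σt_1 = 41.6 km; Σt_2 = 14.24 km; Σ(ρt)_1 = 116.332; Σ(ρt)_2 = 31.376 (in km·g/cm³).
e = (41.6 − 14.24) − (116.332 − 31.376) / 3.36 = 2.08 km.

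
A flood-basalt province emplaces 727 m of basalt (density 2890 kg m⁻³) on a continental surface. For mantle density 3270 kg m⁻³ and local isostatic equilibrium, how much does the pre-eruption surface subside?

643 m

Subaerial loading: s = t ρ_load / ρ_m.
s = 727 m × 2890/3270 = 643 m.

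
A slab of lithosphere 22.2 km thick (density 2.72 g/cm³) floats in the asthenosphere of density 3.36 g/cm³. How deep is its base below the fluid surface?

Draft d = t ρ_obj/ρ_fluid = 22.2 km × 2.72/3.36 = 18 km.

18 km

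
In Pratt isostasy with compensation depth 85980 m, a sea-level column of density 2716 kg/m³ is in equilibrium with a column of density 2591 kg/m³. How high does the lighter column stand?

4150 m

ρ_ref D = ρ (D + h) → h = D (ρ_ref − ρ)/ρ.
h = 85980 m × (2716 − 2591)/2591 = 4150 m.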